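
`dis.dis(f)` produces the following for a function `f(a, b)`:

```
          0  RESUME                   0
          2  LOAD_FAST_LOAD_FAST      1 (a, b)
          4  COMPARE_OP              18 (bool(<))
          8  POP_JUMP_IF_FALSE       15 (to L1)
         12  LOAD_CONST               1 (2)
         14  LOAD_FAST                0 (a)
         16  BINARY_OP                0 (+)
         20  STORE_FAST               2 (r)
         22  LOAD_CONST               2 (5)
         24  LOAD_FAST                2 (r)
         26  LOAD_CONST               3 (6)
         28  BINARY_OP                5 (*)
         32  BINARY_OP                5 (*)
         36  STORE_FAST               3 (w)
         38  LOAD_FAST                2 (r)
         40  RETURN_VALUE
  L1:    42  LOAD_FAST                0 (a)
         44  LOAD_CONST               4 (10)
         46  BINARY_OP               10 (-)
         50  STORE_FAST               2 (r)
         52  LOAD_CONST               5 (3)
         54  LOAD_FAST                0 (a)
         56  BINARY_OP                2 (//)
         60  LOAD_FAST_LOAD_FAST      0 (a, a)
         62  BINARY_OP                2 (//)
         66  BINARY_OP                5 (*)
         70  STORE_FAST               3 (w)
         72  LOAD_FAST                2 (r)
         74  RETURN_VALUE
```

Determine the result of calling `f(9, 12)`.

11

LOAD_FAST_LOAD_FAST a,b → push 9,12. Stack: [9, 12]
COMPARE_OP bool(<) → 9 vs 12 = True. Stack: [True]
POP_JUMP_IF_FALSE → pop True; no jump. Stack: []
LOAD_CONST → push 2. Stack: [2]
LOAD_FAST a → push 9. Stack: [2, 9]
BINARY_OP + → 2 + 9 = 11. Stack: [11]
STORE_FAST r → r=11. Stack: []
LOAD_CONST → push 5. Stack: [5]
LOAD_FAST r → push 11. Stack: [5, 11]
LOAD_CONST → push 6. Stack: [5, 11, 6]
BINARY_OP * → 11 * 6 = 66. Stack: [5, 66]
BINARY_OP * → 5 * 66 = 330. Stack: [330]
STORE_FAST w → w=330. Stack: []
LOAD_FAST r → push 11. Stack: [11]
RETURN_VALUE → return 11.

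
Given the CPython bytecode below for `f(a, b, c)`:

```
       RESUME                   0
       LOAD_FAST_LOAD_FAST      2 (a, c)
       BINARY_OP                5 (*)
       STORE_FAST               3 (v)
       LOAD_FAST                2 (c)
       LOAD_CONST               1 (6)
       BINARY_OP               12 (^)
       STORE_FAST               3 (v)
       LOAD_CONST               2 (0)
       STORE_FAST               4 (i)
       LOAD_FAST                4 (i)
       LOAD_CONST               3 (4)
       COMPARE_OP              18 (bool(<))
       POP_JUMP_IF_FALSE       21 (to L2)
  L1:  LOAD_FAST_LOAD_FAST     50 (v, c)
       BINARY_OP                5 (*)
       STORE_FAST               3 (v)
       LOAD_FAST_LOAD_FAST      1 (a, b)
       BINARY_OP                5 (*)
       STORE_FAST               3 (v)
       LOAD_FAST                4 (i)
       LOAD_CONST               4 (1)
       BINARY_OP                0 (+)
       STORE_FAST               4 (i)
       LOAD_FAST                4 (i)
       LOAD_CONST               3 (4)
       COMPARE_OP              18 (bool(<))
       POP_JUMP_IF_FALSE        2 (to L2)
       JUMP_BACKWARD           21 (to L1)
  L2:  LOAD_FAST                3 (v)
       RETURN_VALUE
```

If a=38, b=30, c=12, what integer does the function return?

1140

LOAD_FAST_LOAD_FAST a,c → push 38,12
BINARY_OP * → 38 * 12 = 456
STORE_FAST v → v=456
LOAD_FAST c → push 12
LOAD_CONST → push 6
BINARY_OP ^ → 12 ^ 6 = 10
STORE_FAST v → v=10
LOAD_CONST → push 0
STORE_FAST i → i=0
LOAD_FAST i → push 0
LOAD_CONST → push 4
COMPARE_OP bool(<) → 0 vs 4 = True
POP_JUMP_IF_FALSE → pop True; no jump
LOAD_FAST_LOAD_FAST v,c → push 10,12
BINARY_OP * → 10 * 12 = 120
STORE_FAST v → v=120
LOAD_FAST_LOAD_FAST a,b → push 38,30
BINARY_OP * → 38 * 30 = 1140
STORE_FAST v → v=1140
LOAD_FAST i → push 0
LOAD_CONST → push 1
BINARY_OP + → 0 + 1 = 1
STORE_FAST i → i=1
LOAD_FAST i → push 1
LOAD_CONST → push 4
COMPARE_OP bool(<) → 1 vs 4 = True
POP_JUMP_IF_FALSE → pop True; no jump
LOAD_FAST_LOAD_FAST v,c → push 1140,12
BINARY_OP * → 1140 * 12 = 13680
STORE_FAST v → v=13680
LOAD_FAST_LOAD_FAST a,b → push 38,30
BINARY_OP * → 38 * 30 = 1140
STORE_FAST v → v=1140
LOAD_FAST i → push 1
LOAD_CONST → push 1
BINARY_OP + → 1 + 1 = 2
STORE_FAST i → i=2
LOAD_FAST i → push 2
LOAD_CONST → push 4
COMPARE_OP bool(<) → 2 vs 4 = True
POP_JUMP_IF_FALSE → pop True; no jump
LOAD_FAST_LOAD_FAST v,c → push 1140,12
BINARY_OP * → 1140 * 12 = 13680
STORE_FAST v → v=13680
LOAD_FAST_LOAD_FAST a,b → push 38,30
BINARY_OP * → 38 * 30 = 1140
STORE_FAST v → v=1140
LOAD_FAST i → push 2
LOAD_CONST → push 1
BINARY_OP + → 2 + 1 = 3
STORE_FAST i → i=3
LOAD_FAST i → push 3
LOAD_CONST → push 4
COMPARE_OP bool(<) → 3 vs 4 = True
POP_JUMP_IF_FALSE → pop True; no jump
LOAD_FAST_LOAD_FAST v,c → push 1140,12
BINARY_OP * → 1140 * 12 = 13680
STORE_FAST v → v=13680
LOAD_FAST_LOAD_FAST a,b → push 38,30
BINARY_OP * → 38 * 30 = 1140
STORE_FAST v → v=1140
LOAD_FAST i → push 3
LOAD_CONST → push 1
BINARY_OP + → 3 + 1 = 4
STORE_FAST i → i=4
LOAD_FAST i → push 4
LOAD_CONST → push 4
COMPARE_OP bool(<) → 4 vs 4 = False
POP_JUMP_IF_FALSE → pop False; jump
LOAD_FAST v → push 1140
RETURN_VALUE → return 1140.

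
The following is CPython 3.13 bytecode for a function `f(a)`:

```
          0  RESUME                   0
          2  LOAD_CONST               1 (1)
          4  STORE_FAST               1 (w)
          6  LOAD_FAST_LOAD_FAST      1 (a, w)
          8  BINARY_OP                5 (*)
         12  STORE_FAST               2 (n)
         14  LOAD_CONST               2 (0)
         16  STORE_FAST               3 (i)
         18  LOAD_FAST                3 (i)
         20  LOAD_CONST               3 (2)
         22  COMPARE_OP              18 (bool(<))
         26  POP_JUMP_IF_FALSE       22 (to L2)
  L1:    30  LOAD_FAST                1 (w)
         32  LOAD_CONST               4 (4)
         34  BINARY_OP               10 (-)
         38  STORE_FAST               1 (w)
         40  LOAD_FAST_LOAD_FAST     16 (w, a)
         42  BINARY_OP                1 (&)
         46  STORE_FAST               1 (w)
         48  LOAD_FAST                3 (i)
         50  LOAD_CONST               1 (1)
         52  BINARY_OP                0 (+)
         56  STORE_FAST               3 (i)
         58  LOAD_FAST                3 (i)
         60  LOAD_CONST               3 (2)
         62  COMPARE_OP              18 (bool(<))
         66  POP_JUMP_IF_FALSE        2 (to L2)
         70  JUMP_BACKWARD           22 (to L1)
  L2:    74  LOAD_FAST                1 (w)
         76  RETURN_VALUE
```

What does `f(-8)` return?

-16

LOAD_CONST → push 1. Stack: [1]
STORE_FAST w → w=1. Stack: []
LOAD_FAST_LOAD_FAST a,w → push -8,1. Stack: [-8, 1]
BINARY_OP * → -8 * 1 = -8. Stack: [-8]
STORE_FAST n → n=-8. Stack: []
LOAD_CONST → push 0. Stack: [0]
STORE_FAST i → i=0. Stack: []
LOAD_FAST i → push 0. Stack: [0]
LOAD_CONST → push 2. Stack: [0, 2]
COMPARE_OP bool(<) → 0 vs 2 = True. Stack: [True]
POP_JUMP_IF_FALSE → pop True; no jump. Stack: []
LOAD_FAST w → push 1. Stack: [1]
LOAD_CONST → push 4. Stack: [1, 4]
BINARY_OP - → 1 - 4 = -3. Stack: [-3]
STORE_FAST w → w=-3. Stack: []
LOAD_FAST_LOAD_FAST w,a → push -3,-8. Stack: [-3, -8]
BINARY_OP & → -3 & -8 = -8. Stack: [-8]
STORE_FAST w → w=-8. Stack: []
LOAD_FAST i → push 0. Stack: [0]
LOAD_CONST → push 1. Stack: [0, 1]
BINARY_OP + → 0 + 1 = 1. Stack: [1]
STORE_FAST i → i=1. Stack: []
LOAD_FAST i → push 1. Stack: [1]
LOAD_CONST → push 2. Stack: [1, 2]
COMPARE_OP bool(<) → 1 vs 2 = True. Stack: [True]
POP_JUMP_IF_FALSE → pop True; no jump. Stack: []
LOAD_FAST w → push -8. Stack: [-8]
LOAD_CONST → push 4. Stack: [-8, 4]
BINARY_OP - → -8 - 4 = -12. Stack: [-12]
STORE_FAST w → w=-12. Stack: []
LOAD_FAST_LOAD_FAST w,a → push -12,-8. Stack: [-12, -8]
BINARY_OP & → -12 & -8 = -16. Stack: [-16]
STORE_FAST w → w=-16. Stack: []
LOAD_FAST i → push 1. Stack: [1]
LOAD_CONST → push 1. Stack: [1, 1]
BINARY_OP + → 1 + 1 = 2. Stack: [2]
STORE_FAST i → i=2. Stack: []
LOAD_FAST i → push 2. Stack: [2]
LOAD_CONST → push 2. Stack: [2, 2]
COMPARE_OP bool(<) → 2 vs 2 = False. Stack: [False]
POP_JUMP_IF_FALSE → pop False; jump. Stack: []
LOAD_FAST w → push -16. Stack: [-16]
RETURN_VALUE → return -16.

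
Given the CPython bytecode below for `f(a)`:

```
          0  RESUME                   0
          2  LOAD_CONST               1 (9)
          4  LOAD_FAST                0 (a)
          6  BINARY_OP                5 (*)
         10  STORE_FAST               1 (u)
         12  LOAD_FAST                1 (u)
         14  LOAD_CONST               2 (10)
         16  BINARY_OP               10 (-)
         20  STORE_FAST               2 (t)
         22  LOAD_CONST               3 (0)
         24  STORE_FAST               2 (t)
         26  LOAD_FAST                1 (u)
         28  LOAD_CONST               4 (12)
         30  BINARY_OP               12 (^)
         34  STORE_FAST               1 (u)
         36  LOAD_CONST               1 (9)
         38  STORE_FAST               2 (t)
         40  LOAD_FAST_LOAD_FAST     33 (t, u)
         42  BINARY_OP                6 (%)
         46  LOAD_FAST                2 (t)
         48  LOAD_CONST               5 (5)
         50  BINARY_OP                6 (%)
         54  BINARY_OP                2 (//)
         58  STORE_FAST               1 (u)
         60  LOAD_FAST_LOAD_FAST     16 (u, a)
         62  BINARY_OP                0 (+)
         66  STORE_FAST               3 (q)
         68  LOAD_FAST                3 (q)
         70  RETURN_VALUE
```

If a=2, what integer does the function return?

4

LOAD_CONST → push 9. Stack: [9]
LOAD_FAST a → push 2. Stack: [9, 2]
BINARY_OP * → 9 * 2 = 18. Stack: [18]
STORE_FAST u → u=18. Stack: []
LOAD_FAST u → push 18. Stack: [18]
LOAD_CONST → push 10. Stack: [18, 10]
BINARY_OP - → 18 - 10 = 8. Stack: [8]
STORE_FAST t → t=8. Stack: []
LOAD_CONST → push 0. Stack: [0]
STORE_FAST t → t=0. Stack: []
LOAD_FAST u → push 18. Stack: [18]
LOAD_CONST → push 12. Stack: [18, 12]
BINARY_OP ^ → 18 ^ 12 = 30. Stack: [30]
STORE_FAST u → u=30. Stack: []
LOAD_CONST → push 9. Stack: [9]
STORE_FAST t → t=9. Stack: []
LOAD_FAST_LOAD_FAST t,u → push 9,30. Stack: [9, 30]
BINARY_OP % → 9 % 30 = 9. Stack: [9]
LOAD_FAST t → push 9. Stack: [9, 9]
LOAD_CONST → push 5. Stack: [9, 9, 5]
BINARY_OP % → 9 % 5 = 4. Stack: [9, 4]
BINARY_OP // → 9 // 4 = 2. Stack: [2]
STORE_FAST u → u=2. Stack: []
LOAD_FAST_LOAD_FAST u,a → push 2,2. Stack: [2, 2]
BINARY_OP + → 2 + 2 = 4. Stack: [4]
STORE_FAST q → q=4. Stack: []
LOAD_FAST q → push 4. Stack: [4]
RETURN_VALUE → return 4.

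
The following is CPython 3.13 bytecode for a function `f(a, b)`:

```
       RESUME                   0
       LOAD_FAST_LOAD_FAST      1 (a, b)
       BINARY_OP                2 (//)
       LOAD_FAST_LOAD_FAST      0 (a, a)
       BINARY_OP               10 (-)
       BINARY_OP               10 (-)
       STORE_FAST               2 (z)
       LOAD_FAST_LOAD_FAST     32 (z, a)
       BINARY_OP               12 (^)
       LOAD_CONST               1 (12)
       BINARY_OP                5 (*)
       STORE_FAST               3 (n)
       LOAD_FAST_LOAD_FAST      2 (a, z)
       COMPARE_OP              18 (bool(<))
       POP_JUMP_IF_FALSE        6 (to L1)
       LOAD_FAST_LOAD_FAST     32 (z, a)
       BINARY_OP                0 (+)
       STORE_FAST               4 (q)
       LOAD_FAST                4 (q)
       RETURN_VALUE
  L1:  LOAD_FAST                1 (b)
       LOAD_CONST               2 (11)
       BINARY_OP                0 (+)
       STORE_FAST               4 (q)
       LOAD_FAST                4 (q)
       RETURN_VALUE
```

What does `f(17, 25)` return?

36

LOAD_FAST_LOAD_FAST a,b → push 17,25. Stack: [17, 25]
BINARY_OP // → 17 // 25 = 0. Stack: [0]
LOAD_FAST_LOAD_FAST a,a → push 17,17. Stack: [0, 17, 17]
BINARY_OP - → 17 - 17 = 0. Stack: [0, 0]
BINARY_OP - → 0 - 0 = 0. Stack: [0]
STORE_FAST z → z=0. Stack: []
LOAD_FAST_LOAD_FAST z,a → push 0,17. Stack: [0, 17]
BINARY_OP ^ → 0 ^ 17 = 17. Stack: [17]
LOAD_CONST → push 12. Stack: [17, 12]
BINARY_OP * → 17 * 12 = 204. Stack: [204]
STORE_FAST n → n=204. Stack: []
LOAD_FAST_LOAD_FAST a,z → push 17,0. Stack: [17, 0]
COMPARE_OP bool(<) → 17 vs 0 = False. Stack: [False]
POP_JUMP_IF_FALSE → pop False; jump. Stack: []
LOAD_FAST b → push 25. Stack: [25]
LOAD_CONST → push 11. Stack: [25, 11]
BINARY_OP + → 25 + 11 = 36. Stack: [36]
STORE_FAST q → q=36. Stack: []
LOAD_FAST q → push 36. Stack: [36]
RETURN_VALUE → return 36.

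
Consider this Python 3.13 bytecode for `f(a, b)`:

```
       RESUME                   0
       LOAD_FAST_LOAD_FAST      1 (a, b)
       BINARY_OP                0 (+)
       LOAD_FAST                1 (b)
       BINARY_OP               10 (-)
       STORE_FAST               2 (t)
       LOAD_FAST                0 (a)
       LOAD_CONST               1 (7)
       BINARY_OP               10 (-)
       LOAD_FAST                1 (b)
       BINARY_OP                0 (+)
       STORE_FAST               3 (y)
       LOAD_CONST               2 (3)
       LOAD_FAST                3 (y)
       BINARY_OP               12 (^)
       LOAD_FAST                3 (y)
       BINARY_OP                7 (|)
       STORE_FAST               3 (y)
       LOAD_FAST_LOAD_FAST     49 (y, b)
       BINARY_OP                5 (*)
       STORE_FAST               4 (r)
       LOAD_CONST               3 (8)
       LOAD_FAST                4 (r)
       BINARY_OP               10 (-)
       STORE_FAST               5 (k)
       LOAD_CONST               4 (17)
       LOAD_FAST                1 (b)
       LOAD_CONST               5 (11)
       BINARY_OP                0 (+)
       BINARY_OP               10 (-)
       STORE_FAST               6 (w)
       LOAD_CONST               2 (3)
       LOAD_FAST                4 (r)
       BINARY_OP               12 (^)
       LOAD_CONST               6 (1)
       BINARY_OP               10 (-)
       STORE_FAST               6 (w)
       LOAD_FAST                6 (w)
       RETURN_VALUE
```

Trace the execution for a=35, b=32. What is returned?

2018

LOAD_FAST_LOAD_FAST a,b → push 35,32. Stack: [35, 32]
BINARY_OP + → 35 + 32 = 67. Stack: [67]
LOAD_FAST b → push 32. Stack: [67, 32]
BINARY_OP - → 67 - 32 = 35. Stack: [35]
STORE_FAST t → t=35. Stack: []
LOAD_FAST a → push 35. Stack: [35]
LOAD_CONST → push 7. Stack: [35, 7]
BINARY_OP - → 35 - 7 = 28. Stack: [28]
LOAD_FAST b → push 32. Stack: [28, 32]
BINARY_OP + → 28 + 32 = 60. Stack: [60]
STORE_FAST y → y=60. Stack: []
LOAD_CONST → push 3. Stack: [3]
LOAD_FAST y → push 60. Stack: [3, 60]
BINARY_OP ^ → 3 ^ 60 = 63. Stack: [63]
LOAD_FAST y → push 60. Stack: [63, 60]
BINARY_OP | → 63 | 60 = 63. Stack: [63]
STORE_FAST y → y=63. Stack: []
LOAD_FAST_LOAD_FAST y,b → push 63,32. Stack: [63, 32]
BINARY_OP * → 63 * 32 = 2016. Stack: [2016]
STORE_FAST r → r=2016. Stack: []
LOAD_CONST → push 8. Stack: [8]
LOAD_FAST r → push 2016. Stack: [8, 2016]
BINARY_OP - → 8 - 2016 = -2008. Stack: [-2008]
STORE_FAST k → k=-2008. Stack: []
LOAD_CONST → push 17. Stack: [17]
LOAD_FAST b → push 32. Stack: [17, 32]
LOAD_CONST → push 11. Stack: [17, 32, 11]
BINARY_OP + → 32 + 11 = 43. Stack: [17, 43]
BINARY_OP - → 17 - 43 = -26. Stack: [-26]
STORE_FAST w → w=-26. Stack: []
LOAD_CONST → push 3. Stack: [3]
LOAD_FAST r → push 2016. Stack: [3, 2016]
BINARY_OP ^ → 3 ^ 2016 = 2019. Stack: [2019]
LOAD_CONST → push 1. Stack: [2019, 1]
BINARY_OP - → 2019 - 1 = 2018. Stack: [2018]
STORE_FAST w → w=2018. Stack: []
LOAD_FAST w → push 2018. Stack: [2018]
RETURN_VALUE → return 2018.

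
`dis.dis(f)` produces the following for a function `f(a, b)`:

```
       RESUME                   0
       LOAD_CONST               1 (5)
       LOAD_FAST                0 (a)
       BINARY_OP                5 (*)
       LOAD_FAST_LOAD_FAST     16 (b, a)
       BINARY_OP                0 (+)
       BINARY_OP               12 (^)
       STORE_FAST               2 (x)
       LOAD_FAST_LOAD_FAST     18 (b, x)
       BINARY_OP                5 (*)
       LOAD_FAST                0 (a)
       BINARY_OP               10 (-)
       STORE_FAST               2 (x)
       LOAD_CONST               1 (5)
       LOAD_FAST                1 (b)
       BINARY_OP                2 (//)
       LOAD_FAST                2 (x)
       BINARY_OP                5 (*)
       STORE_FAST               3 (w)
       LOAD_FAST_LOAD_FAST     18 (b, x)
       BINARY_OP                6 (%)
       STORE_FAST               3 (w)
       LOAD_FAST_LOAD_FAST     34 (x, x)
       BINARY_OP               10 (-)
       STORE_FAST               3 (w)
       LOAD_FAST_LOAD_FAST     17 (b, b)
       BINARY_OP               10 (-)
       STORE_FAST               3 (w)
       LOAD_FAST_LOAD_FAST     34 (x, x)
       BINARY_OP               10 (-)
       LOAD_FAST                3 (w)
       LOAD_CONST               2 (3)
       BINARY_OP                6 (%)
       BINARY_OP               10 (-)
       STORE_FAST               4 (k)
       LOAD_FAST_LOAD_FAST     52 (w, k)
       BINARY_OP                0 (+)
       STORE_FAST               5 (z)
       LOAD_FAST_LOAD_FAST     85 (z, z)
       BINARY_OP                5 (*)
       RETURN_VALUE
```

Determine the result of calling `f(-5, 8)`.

0

LOAD_CONST → push 5. Stack: [5]
LOAD_FAST a → push -5. Stack: [5, -5]
BINARY_OP * → 5 * -5 = -25. Stack: [-25]
LOAD_FAST_LOAD_FAST b,a → push 8,-5. Stack: [-25, 8, -5]
BINARY_OP + → 8 + -5 = 3. Stack: [-25, 3]
BINARY_OP ^ → -25 ^ 3 = -28. Stack: [-28]
STORE_FAST x → x=-28. Stack: []
LOAD_FAST_LOAD_FAST b,x → push 8,-28. Stack: [8, -28]
BINARY_OP * → 8 * -28 = -224. Stack: [-224]
LOAD_FAST a → push -5. Stack: [-224, -5]
BINARY_OP - → -224 - -5 = -219. Stack: [-219]
STORE_FAST x → x=-219. Stack: []
LOAD_CONST → push 5. Stack: [5]
LOAD_FAST b → push 8. Stack: [5, 8]
BINARY_OP // → 5 // 8 = 0. Stack: [0]
LOAD_FAST x → push -219. Stack: [0, -219]
BINARY_OP * → 0 * -219 = 0. Stack: [0]
STORE_FAST w → w=0. Stack: []
LOAD_FAST_LOAD_FAST b,x → push 8,-219. Stack: [8, -219]
BINARY_OP % → 8 % -219 = -211. Stack: [-211]
STORE_FAST w → w=-211. Stack: []
LOAD_FAST_LOAD_FAST x,x → push -219,-219. Stack: [-219, -219]
BINARY_OP - → -219 - -219 = 0. Stack: [0]
STORE_FAST w → w=0. Stack: []
LOAD_FAST_LOAD_FAST b,b → push 8,8. Stack: [8, 8]
BINARY_OP - → 8 - 8 = 0. Stack: [0]
STORE_FAST w → w=0. Stack: []
LOAD_FAST_LOAD_FAST x,x → push -219,-219. Stack: [-219, -219]
BINARY_OP - → -219 - -219 = 0. Stack: [0]
LOAD_FAST w → push 0. Stack: [0, 0]
LOAD_CONST → push 3. Stack: [0, 0, 3]
BINARY_OP % → 0 % 3 = 0. Stack: [0, 0]
BINARY_OP - → 0 - 0 = 0. Stack: [0]
STORE_FAST k → k=0. Stack: []
LOAD_FAST_LOAD_FAST w,k → push 0,0. Stack: [0, 0]
BINARY_OP + → 0 + 0 = 0. Stack: [0]
STORE_FAST z → z=0. Stack: []
LOAD_FAST_LOAD_FAST z,z → push 0,0. Stack: [0, 0]
BINARY_OP * → 0 * 0 = 0. Stack: [0]
RETURN_VALUE → return 0.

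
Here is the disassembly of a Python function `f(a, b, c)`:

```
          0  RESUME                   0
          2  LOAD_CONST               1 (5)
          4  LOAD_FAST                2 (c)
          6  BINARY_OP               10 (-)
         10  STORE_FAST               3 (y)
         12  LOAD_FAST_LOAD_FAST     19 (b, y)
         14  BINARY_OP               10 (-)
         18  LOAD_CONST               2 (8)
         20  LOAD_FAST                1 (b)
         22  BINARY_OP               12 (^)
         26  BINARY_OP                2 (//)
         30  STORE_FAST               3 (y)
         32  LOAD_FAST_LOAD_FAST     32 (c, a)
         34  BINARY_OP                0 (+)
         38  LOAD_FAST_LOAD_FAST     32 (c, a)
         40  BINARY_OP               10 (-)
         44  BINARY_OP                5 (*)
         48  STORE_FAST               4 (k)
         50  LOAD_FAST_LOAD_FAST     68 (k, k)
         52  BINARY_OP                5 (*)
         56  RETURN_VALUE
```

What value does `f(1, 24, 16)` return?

LOAD_CONST → push 5. Stack: [5]
LOAD_FAST c → push 16. Stack: [5, 16]
BINARY_OP - → 5 - 16 = -11. Stack: [-11]
STORE_FAST y → y=-11. Stack: []
LOAD_FAST_LOAD_FAST b,y → push 24,-11. Stack: [24, -11]
BINARY_OP - → 24 - -11 = 35. Stack: [35]
LOAD_CONST → push 8. Stack: [35, 8]
LOAD_FAST b → push 24. Stack: [35, 8, 24]
BINARY_OP ^ → 8 ^ 24 = 16. Stack: [35, 16]
BINARY_OP // → 35 // 16 = 2. Stack: [2]
STORE_FAST y → y=2. Stack: []
LOAD_FAST_LOAD_FAST c,a → push 16,1. Stack: [16, 1]
BINARY_OP + → 16 + 1 = 17. Stack: [17]
LOAD_FAST_LOAD_FAST c,a → push 16,1. Stack: [17, 16, 1]
BINARY_OP - → 16 - 1 = 15. Stack: [17, 15]
BINARY_OP * → 17 * 15 = 255. Stack: [255]
STORE_FAST k → k=255. Stack: []
LOAD_FAST_LOAD_FAST k,k → push 255,255. Stack: [255, 255]
BINARY_OP * → 255 * 255 = 65025. Stack: [65025]
RETURN_VALUE → return 65025.

65025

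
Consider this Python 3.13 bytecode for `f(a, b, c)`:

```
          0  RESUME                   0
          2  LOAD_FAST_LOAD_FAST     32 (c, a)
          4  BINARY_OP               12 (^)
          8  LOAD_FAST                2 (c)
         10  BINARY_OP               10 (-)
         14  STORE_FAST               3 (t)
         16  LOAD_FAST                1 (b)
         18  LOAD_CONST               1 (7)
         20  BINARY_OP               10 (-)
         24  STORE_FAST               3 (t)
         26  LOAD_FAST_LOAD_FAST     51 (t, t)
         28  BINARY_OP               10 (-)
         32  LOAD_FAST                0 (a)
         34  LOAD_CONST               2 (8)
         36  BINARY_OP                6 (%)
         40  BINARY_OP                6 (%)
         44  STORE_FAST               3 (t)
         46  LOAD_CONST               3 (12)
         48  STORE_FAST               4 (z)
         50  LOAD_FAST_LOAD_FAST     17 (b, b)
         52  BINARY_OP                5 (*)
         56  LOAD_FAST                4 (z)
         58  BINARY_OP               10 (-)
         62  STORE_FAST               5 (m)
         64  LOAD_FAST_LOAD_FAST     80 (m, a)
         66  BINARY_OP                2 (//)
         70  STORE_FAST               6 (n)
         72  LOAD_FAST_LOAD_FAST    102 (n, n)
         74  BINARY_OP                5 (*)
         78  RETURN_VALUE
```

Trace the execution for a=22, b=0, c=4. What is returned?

LOAD_FAST_LOAD_FAST c,a → push 4,22. Stack: [4, 22]
BINARY_OP ^ → 4 ^ 22 = 18. Stack: [18]
LOAD_FAST c → push 4. Stack: [18, 4]
BINARY_OP - → 18 - 4 = 14. Stack: [14]
STORE_FAST t → t=14. Stack: []
LOAD_FAST b → push 0. Stack: [0]
LOAD_CONST → push 7. Stack: [0, 7]
BINARY_OP - → 0 - 7 = -7. Stack: [-7]
STORE_FAST t → t=-7. Stack: []
LOAD_FAST_LOAD_FAST t,t → push -7,-7. Stack: [-7, -7]
BINARY_OP - → -7 - -7 = 0. Stack: [0]
LOAD_FAST a → push 22. Stack: [0, 22]
LOAD_CONST → push 8. Stack: [0, 22, 8]
BINARY_OP % → 22 % 8 = 6. Stack: [0, 6]
BINARY_OP % → 0 % 6 = 0. Stack: [0]
STORE_FAST t → t=0. Stack: []
LOAD_CONST → push 12. Stack: [12]
STORE_FAST z → z=12. Stack: []
LOAD_FAST_LOAD_FAST b,b → push 0,0. Stack: [0, 0]
BINARY_OP * → 0 * 0 = 0. Stack: [0]
LOAD_FAST z → push 12. Stack: [0, 12]
BINARY_OP - → 0 - 12 = -12. Stack: [-12]
STORE_FAST m → m=-12. Stack: []
LOAD_FAST_LOAD_FAST m,a → push -12,22. Stack: [-12, 22]
BINARY_OP // → -12 // 22 = -1. Stack: [-1]
STORE_FAST n → n=-1. Stack: []
LOAD_FAST_LOAD_FAST n,n → push -1,-1. Stack: [-1, -1]
BINARY_OP * → -1 * -1 = 1. Stack: [1]
RETURN_VALUE → return 1.

1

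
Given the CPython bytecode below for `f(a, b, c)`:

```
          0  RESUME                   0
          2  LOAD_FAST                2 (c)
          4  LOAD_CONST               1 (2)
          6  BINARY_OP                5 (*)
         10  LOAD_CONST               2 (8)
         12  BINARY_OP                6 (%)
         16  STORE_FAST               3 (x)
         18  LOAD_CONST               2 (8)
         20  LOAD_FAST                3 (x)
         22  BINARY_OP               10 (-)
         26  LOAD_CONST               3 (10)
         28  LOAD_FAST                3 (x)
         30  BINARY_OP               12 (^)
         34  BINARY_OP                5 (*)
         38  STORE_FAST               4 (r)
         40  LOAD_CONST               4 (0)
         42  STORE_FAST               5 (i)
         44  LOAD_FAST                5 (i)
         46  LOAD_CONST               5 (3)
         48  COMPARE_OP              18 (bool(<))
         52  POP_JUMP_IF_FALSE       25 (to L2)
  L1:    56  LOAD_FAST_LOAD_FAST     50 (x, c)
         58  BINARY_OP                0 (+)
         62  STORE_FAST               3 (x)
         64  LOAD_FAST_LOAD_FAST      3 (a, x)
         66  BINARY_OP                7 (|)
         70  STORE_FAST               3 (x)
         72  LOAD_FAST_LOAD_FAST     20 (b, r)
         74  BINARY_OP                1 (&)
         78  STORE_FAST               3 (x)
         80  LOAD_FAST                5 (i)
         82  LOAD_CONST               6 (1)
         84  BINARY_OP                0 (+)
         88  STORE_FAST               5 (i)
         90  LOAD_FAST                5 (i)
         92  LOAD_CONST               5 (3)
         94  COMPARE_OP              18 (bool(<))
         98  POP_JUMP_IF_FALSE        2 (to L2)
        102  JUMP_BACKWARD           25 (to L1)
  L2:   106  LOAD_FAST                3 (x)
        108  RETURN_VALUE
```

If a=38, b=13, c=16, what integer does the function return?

LOAD_FAST c → push 16
LOAD_CONST → push 2
BINARY_OP * → 16 * 2 = 32
LOAD_CONST → push 8
BINARY_OP % → 32 % 8 = 0
STORE_FAST x → x=0
LOAD_CONST → push 8
LOAD_FAST x → push 0
BINARY_OP - → 8 - 0 = 8
LOAD_CONST → push 10
LOAD_FAST x → push 0
BINARY_OP ^ → 10 ^ 0 = 10
BINARY_OP * → 8 * 10 = 80
STORE_FAST r → r=80
LOAD_CONST → push 0
STORE_FAST i → i=0
LOAD_FAST i → push 0
LOAD_CONST → push 3
COMPARE_OP bool(<) → 0 vs 3 = True
POP_JUMP_IF_FALSE → pop True; no jump
LOAD_FAST_LOAD_FAST x,c → push 0,16
BINARY_OP + → 0 + 16 = 16
STORE_FAST x → x=16
LOAD_FAST_LOAD_FAST a,x → push 38,16
BINARY_OP | → 38 | 16 = 54
STORE_FAST x → x=54
LOAD_FAST_LOAD_FAST b,r → push 13,80
BINARY_OP & → 13 & 80 = 0
STORE_FAST x → x=0
LOAD_FAST i → push 0
LOAD_CONST → push 1
BINARY_OP + → 0 + 1 = 1
STORE_FAST i → i=1
LOAD_FAST i → push 1
LOAD_CONST → push 3
COMPARE_OP bool(<) → 1 vs 3 = True
POP_JUMP_IF_FALSE → pop True; no jump
LOAD_FAST_LOAD_FAST x,c → push 0,16
BINARY_OP + → 0 + 16 = 16
STORE_FAST x → x=16
LOAD_FAST_LOAD_FAST a,x → push 38,16
BINARY_OP | → 38 | 16 = 54
STORE_FAST x → x=54
LOAD_FAST_LOAD_FAST b,r → push 13,80
BINARY_OP & → 13 & 80 = 0
STORE_FAST x → x=0
LOAD_FAST i → push 1
LOAD_CONST → push 1
BINARY_OP + → 1 + 1 = 2
STORE_FAST i → i=2
LOAD_FAST i → push 2
LOAD_CONST → push 3
COMPARE_OP bool(<) → 2 vs 3 = True
POP_JUMP_IF_FALSE → pop True; no jump
LOAD_FAST_LOAD_FAST x,c → push 0,16
BINARY_OP + → 0 + 16 = 16
STORE_FAST x → x=16
LOAD_FAST_LOAD_FAST a,x → push 38,16
BINARY_OP | → 38 | 16 = 54
STORE_FAST x → x=54
LOAD_FAST_LOAD_FAST b,r → push 13,80
BINARY_OP & → 13 & 80 = 0
STORE_FAST x → x=0
LOAD_FAST i → push 2
LOAD_CONST → push 1
BINARY_OP + → 2 + 1 = 3
STORE_FAST i → i=3
LOAD_FAST i → push 3
LOAD_CONST → push 3
COMPARE_OP bool(<) → 3 vs 3 = False
POP_JUMP_IF_FALSE → pop False; jump
LOAD_FAST x → push 0
RETURN_VALUE → return 0.

0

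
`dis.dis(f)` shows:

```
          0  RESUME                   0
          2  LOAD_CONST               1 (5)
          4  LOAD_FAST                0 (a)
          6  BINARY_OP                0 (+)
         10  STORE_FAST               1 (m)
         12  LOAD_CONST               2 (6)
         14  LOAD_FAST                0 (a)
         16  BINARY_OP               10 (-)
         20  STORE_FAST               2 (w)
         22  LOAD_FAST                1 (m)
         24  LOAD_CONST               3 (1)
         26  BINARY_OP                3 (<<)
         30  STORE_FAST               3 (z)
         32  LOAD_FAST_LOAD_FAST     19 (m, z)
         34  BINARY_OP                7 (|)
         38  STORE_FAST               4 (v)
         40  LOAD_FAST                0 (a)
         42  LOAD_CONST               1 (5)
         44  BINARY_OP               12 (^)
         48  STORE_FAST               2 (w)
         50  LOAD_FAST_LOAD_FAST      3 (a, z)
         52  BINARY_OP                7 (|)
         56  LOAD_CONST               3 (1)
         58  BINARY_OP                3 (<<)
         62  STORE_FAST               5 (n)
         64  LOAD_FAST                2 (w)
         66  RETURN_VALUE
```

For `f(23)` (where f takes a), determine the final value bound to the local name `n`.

LOAD_CONST → push 5. Stack: [5]
LOAD_FAST a → push 23. Stack: [5, 23]
BINARY_OP + → 5 + 23 = 28. Stack: [28]
STORE_FAST m → m=28. Stack: []
LOAD_CONST → push 6. Stack: [6]
LOAD_FAST a → push 23. Stack: [6, 23]
BINARY_OP - → 6 - 23 = -17. Stack: [-17]
STORE_FAST w → w=-17. Stack: []
LOAD_FAST m → push 28. Stack: [28]
LOAD_CONST → push 1. Stack: [28, 1]
BINARY_OP << → 28 << 1 = 56. Stack: [56]
STORE_FAST z → z=56. Stack: []
LOAD_FAST_LOAD_FAST m,z → push 28,56. Stack: [28, 56]
BINARY_OP | → 28 | 56 = 60. Stack: [60]
STORE_FAST v → v=60. Stack: []
LOAD_FAST a → push 23. Stack: [23]
LOAD_CONST → push 5. Stack: [23, 5]
BINARY_OP ^ → 23 ^ 5 = 18. Stack: [18]
STORE_FAST w → w=18. Stack: []
LOAD_FAST_LOAD_FAST a,z → push 23,56. Stack: [23, 56]
BINARY_OP | → 23 | 56 = 63. Stack: [63]
LOAD_CONST → push 1. Stack: [63, 1]
BINARY_OP << → 63 << 1 = 126. Stack: [126]
STORE_FAST n → n=126. Stack: []
LOAD_FAST w → push 18. Stack: [18]
RETURN_VALUE → return 18.

126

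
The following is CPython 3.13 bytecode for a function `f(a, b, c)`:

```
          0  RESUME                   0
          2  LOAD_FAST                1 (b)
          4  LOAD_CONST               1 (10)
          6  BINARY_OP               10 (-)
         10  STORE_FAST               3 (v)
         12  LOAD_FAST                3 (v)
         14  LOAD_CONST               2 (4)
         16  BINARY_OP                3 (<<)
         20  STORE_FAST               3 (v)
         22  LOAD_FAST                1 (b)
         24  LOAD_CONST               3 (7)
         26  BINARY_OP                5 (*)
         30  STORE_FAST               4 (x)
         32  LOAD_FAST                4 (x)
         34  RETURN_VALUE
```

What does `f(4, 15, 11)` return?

105

LOAD_FAST b → push 15. Stack: [15]
LOAD_CONST → push 10. Stack: [15, 10]
BINARY_OP - → 15 - 10 = 5. Stack: [5]
STORE_FAST v → v=5. Stack: []
LOAD_FAST v → push 5. Stack: [5]
LOAD_CONST → push 4. Stack: [5, 4]
BINARY_OP << → 5 << 4 = 80. Stack: [80]
STORE_FAST v → v=80. Stack: []
LOAD_FAST b → push 15. Stack: [15]
LOAD_CONST → push 7. Stack: [15, 7]
BINARY_OP * → 15 * 7 = 105. Stack: [105]
STORE_FAST x → x=105. Stack: []
LOAD_FAST x → push 105. Stack: [105]
RETURN_VALUE → return 105.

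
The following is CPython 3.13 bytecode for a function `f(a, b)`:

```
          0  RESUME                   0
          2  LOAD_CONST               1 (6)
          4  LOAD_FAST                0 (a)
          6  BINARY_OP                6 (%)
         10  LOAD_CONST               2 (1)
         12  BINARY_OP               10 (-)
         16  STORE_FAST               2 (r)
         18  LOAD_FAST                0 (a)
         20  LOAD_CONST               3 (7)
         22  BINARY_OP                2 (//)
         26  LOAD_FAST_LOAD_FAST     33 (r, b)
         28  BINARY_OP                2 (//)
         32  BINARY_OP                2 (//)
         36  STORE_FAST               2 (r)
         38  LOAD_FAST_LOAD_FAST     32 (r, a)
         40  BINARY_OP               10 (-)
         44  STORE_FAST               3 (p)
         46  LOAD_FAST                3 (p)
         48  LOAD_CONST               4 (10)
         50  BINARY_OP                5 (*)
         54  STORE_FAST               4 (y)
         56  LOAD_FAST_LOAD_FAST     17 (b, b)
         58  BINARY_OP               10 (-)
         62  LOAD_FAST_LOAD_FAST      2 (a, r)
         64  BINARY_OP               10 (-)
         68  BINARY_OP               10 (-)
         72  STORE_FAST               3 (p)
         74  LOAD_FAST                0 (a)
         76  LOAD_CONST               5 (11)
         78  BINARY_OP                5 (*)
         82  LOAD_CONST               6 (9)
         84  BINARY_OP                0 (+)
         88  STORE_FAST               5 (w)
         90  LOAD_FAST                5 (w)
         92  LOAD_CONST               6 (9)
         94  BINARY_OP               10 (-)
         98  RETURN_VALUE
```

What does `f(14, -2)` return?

LOAD_CONST → push 6. Stack: [6]
LOAD_FAST a → push 14. Stack: [6, 14]
BINARY_OP % → 6 % 14 = 6. Stack: [6]
LOAD_CONST → push 1. Stack: [6, 1]
BINARY_OP - → 6 - 1 = 5. Stack: [5]
STORE_FAST r → r=5. Stack: []
LOAD_FAST a → push 14. Stack: [14]
LOAD_CONST → push 7. Stack: [14, 7]
BINARY_OP // → 14 // 7 = 2. Stack: [2]
LOAD_FAST_LOAD_FAST r,b → push 5,-2. Stack: [2, 5, -2]
BINARY_OP // → 5 // -2 = -3. Stack: [2, -3]
BINARY_OP // → 2 // -3 = -1. Stack: [-1]
STORE_FAST r → r=-1. Stack: []
LOAD_FAST_LOAD_FAST r,a → push -1,14. Stack: [-1, 14]
BINARY_OP - → -1 - 14 = -15. Stack: [-15]
STORE_FAST p → p=-15. Stack: []
LOAD_FAST p → push -15. Stack: [-15]
LOAD_CONST → push 10. Stack: [-15, 10]
BINARY_OP * → -15 * 10 = -150. Stack: [-150]
STORE_FAST y → y=-150. Stack: []
LOAD_FAST_LOAD_FAST b,b → push -2,-2. Stack: [-2, -2]
BINARY_OP - → -2 - -2 = 0. Stack: [0]
LOAD_FAST_LOAD_FAST a,r → push 14,-1. Stack: [0, 14, -1]
BINARY_OP - → 14 - -1 = 15. Stack: [0, 15]
BINARY_OP - → 0 - 15 = -15. Stack: [-15]
STORE_FAST p → p=-15. Stack: []
LOAD_FAST a → push 14. Stack: [14]
LOAD_CONST → push 11. Stack: [14, 11]
BINARY_OP * → 14 * 11 = 154. Stack: [154]
LOAD_CONST → push 9. Stack: [154, 9]
BINARY_OP + → 154 + 9 = 163. Stack: [163]
STORE_FAST w → w=163. Stack: []
LOAD_FAST w → push 163. Stack: [163]
LOAD_CONST → push 9. Stack: [163, 9]
BINARY_OP - → 163 - 9 = 154. Stack: [154]
RETURN_VALUE → return 154.

154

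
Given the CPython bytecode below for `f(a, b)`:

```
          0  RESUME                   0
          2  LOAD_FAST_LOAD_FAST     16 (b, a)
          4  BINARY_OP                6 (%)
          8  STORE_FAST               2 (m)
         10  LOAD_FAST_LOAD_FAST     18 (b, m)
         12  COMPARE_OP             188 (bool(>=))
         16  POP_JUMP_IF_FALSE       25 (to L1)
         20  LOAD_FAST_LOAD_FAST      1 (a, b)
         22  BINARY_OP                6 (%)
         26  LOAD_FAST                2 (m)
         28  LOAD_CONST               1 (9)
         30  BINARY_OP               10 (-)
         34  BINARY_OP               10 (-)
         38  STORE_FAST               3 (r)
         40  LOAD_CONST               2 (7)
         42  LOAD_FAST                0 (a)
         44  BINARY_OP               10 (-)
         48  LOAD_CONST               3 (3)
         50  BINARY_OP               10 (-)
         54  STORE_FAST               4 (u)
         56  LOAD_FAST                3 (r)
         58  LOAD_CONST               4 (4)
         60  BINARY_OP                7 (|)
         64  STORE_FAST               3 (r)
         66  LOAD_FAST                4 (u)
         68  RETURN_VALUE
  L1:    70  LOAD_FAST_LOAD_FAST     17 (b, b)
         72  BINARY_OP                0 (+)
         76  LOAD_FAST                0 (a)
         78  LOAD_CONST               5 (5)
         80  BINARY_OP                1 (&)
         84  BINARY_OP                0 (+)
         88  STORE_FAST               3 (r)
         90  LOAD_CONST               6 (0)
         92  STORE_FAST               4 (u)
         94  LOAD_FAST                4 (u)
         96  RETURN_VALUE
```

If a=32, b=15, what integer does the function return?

LOAD_FAST_LOAD_FAST b,a → push 15,32. Stack: [15, 32]
BINARY_OP % → 15 % 32 = 15. Stack: [15]
STORE_FAST m → m=15. Stack: []
LOAD_FAST_LOAD_FAST b,m → push 15,15. Stack: [15, 15]
COMPARE_OP bool(>=) → 15 vs 15 = True. Stack: [True]
POP_JUMP_IF_FALSE → pop True; no jump. Stack: []
LOAD_FAST_LOAD_FAST a,b → push 32,15. Stack: [32, 15]
BINARY_OP % → 32 % 15 = 2. Stack: [2]
LOAD_FAST m → push 15. Stack: [2, 15]
LOAD_CONST → push 9. Stack: [2, 15, 9]
BINARY_OP - → 15 - 9 = 6. Stack: [2, 6]
BINARY_OP - → 2 - 6 = -4. Stack: [-4]
STORE_FAST r → r=-4. Stack: []
LOAD_CONST → push 7. Stack: [7]
LOAD_FAST a → push 32. Stack: [7, 32]
BINARY_OP - → 7 - 32 = -25. Stack: [-25]
LOAD_CONST → push 3. Stack: [-25, 3]
BINARY_OP - → -25 - 3 = -28. Stack: [-28]
STORE_FAST u → u=-28. Stack: []
LOAD_FAST r → push -4. Stack: [-4]
LOAD_CONST → push 4. Stack: [-4, 4]
BINARY_OP | → -4 | 4 = -4. Stack: [-4]
STORE_FAST r → r=-4. Stack: []
LOAD_FAST u → push -28. Stack: [-28]
RETURN_VALUE → return -28.

-28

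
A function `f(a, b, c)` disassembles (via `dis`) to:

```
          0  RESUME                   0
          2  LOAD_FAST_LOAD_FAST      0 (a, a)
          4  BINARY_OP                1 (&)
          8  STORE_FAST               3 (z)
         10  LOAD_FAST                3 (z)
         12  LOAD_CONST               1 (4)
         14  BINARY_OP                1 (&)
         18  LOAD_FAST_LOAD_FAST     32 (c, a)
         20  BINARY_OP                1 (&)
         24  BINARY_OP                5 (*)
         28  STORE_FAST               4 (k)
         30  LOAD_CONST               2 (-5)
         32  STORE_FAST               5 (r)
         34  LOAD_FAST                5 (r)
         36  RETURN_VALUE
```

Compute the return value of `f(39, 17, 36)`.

-5

LOAD_FAST_LOAD_FAST a,a → push 39,39. Stack: [39, 39]
BINARY_OP & → 39 & 39 = 39. Stack: [39]
STORE_FAST z → z=39. Stack: []
LOAD_FAST z → push 39. Stack: [39]
LOAD_CONST → push 4. Stack: [39, 4]
BINARY_OP & → 39 & 4 = 4. Stack: [4]
LOAD_FAST_LOAD_FAST c,a → push 36,39. Stack: [4, 36, 39]
BINARY_OP & → 36 & 39 = 36. Stack: [4, 36]
BINARY_OP * → 4 * 36 = 144. Stack: [144]
STORE_FAST k → k=144. Stack: []
LOAD_CONST → push -5. Stack: [-5]
STORE_FAST r → r=-5. Stack: []
LOAD_FAST r → push -5. Stack: [-5]
RETURN_VALUE → return -5.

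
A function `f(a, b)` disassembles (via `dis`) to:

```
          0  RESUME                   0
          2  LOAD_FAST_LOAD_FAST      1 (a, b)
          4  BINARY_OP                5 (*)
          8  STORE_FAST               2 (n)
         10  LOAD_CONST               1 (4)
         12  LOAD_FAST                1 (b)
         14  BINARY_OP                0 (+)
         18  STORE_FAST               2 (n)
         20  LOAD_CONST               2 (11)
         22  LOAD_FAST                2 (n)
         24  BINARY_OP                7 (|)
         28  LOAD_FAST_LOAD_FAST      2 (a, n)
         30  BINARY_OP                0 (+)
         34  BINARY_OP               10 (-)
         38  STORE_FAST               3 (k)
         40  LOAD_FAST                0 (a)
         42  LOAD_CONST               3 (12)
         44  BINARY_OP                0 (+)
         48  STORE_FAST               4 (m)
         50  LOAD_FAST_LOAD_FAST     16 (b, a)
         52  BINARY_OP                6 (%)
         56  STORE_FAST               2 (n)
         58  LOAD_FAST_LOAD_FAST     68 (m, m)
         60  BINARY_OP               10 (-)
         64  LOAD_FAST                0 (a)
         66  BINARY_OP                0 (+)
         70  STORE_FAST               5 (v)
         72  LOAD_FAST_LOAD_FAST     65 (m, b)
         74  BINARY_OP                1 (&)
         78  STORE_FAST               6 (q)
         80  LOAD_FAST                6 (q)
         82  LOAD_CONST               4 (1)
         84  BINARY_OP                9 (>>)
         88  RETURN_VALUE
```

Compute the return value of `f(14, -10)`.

LOAD_FAST_LOAD_FAST a,b → push 14,-10. Stack: [14, -10]
BINARY_OP * → 14 * -10 = -140. Stack: [-140]
STORE_FAST n → n=-140. Stack: []
LOAD_CONST → push 4. Stack: [4]
LOAD_FAST b → push -10. Stack: [4, -10]
BINARY_OP + → 4 + -10 = -6. Stack: [-6]
STORE_FAST n → n=-6. Stack: []
LOAD_CONST → push 11. Stack: [11]
LOAD_FAST n → push -6. Stack: [11, -6]
BINARY_OP | → 11 | -6 = -5. Stack: [-5]
LOAD_FAST_LOAD_FAST a,n → push 14,-6. Stack: [-5, 14, -6]
BINARY_OP + → 14 + -6 = 8. Stack: [-5, 8]
BINARY_OP - → -5 - 8 = -13. Stack: [-13]
STORE_FAST k → k=-13. Stack: []
LOAD_FAST a → push 14. Stack: [14]
LOAD_CONST → push 12. Stack: [14, 12]
BINARY_OP + → 14 + 12 = 26. Stack: [26]
STORE_FAST m → m=26. Stack: []
LOAD_FAST_LOAD_FAST b,a → push -10,14. Stack: [-10, 14]
BINARY_OP % → -10 % 14 = 4. Stack: [4]
STORE_FAST n → n=4. Stack: []
LOAD_FAST_LOAD_FAST m,m → push 26,26. Stack: [26, 26]
BINARY_OP - → 26 - 26 = 0. Stack: [0]
LOAD_FAST a → push 14. Stack: [0, 14]
BINARY_OP + → 0 + 14 = 14. Stack: [14]
STORE_FAST v → v=14. Stack: []
LOAD_FAST_LOAD_FAST m,b → push 26,-10. Stack: [26, -10]
BINARY_OP & → 26 & -10 = 18. Stack: [18]
STORE_FAST q → q=18. Stack: []
LOAD_FAST q → push 18. Stack: [18]
LOAD_CONST → push 1. Stack: [18, 1]
BINARY_OP >> → 18 >> 1 = 9. Stack: [9]
RETURN_VALUE → return 9.

9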